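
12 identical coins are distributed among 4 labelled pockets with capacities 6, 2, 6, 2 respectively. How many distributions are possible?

By stars and bars, unrestricted non-negative solutions to x_1+…+x_4 = 12 number C(12+3,3) = 455.
Subtract solutions that violate a single cap (substitute x_i' = x_i − (cap_i+1)): x_1 ≥ 7 gives C(8,3) = 56; x_2 ≥ 3 gives C(12,3) = 220; x_3 ≥ 7 gives C(8,3) = 56; x_4 ≥ 3 gives C(12,3) = 220. Together 552.
Add back pairs where two caps are both exceeded: 10 + 0 + 10 + 10 + 84 + 10 = 124.
By inclusion–exclusion the count is 455 − 552 + 124 = 27.

27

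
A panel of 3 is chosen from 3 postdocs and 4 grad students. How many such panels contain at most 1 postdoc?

Split by how many postdocs are chosen (0 through 1).
Sum: C(3,0)·C(4,3) + C(3,1)·C(4,2) = 4 + 18 = 22.

22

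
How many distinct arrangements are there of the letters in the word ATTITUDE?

6720

Letter multiplicities in ATTITUDE: A×1, D×1, E×1, I×1, T×3, U×1.
The number of distinct arrangements is 8!/(3!) = 40320/6 = 6720.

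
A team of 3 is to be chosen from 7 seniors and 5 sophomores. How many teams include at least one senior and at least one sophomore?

175

Unrestricted: C(12,3) = 220 ways to pick any 3 of the 12.
Selections missing a whole group: no seniors → C(5,3) = 10; no sophomores → C(7,3) = 35.
Both groups omitted at once is impossible, so 220 − 45 = 175.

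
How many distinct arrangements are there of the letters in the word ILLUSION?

Letter multiplicities in ILLUSION: I×2, L×2, N×1, O×1, S×1, U×1.
Dividing 8! = 40320 by 2!·2! = 4 for the repeated letters gives 10080.

10080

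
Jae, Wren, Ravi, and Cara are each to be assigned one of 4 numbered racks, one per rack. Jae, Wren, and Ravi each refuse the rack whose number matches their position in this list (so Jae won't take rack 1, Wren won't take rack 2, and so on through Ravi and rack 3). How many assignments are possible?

Let Aᵢ (for i ∈ {1, 2, 3}) be the placements that put person i in their forbidden rack. Any j of these fix j positions, leaving (4−j)! ways to fill the rest, and there are C(3,j) ways to pick which j.
By inclusion–exclusion, the number of valid placements is Σ_{j=0}^{3} (−1)^j C(3,j)·(4−j)!.
Computing: 24 − 18 + 6 − 1 = 11.

11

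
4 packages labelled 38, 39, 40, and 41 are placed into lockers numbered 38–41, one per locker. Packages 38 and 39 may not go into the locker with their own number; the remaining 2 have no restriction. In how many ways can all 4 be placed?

14

Let Aᵢ (for i ∈ {38, 39}) be the placements that put package i in its forbidden locker. Any j of these fix j positions, leaving (4−j)! ways to fill the rest, and there are C(2,j) ways to pick which j.
By inclusion–exclusion, the number of valid placements is Σ_{j=0}^{2} (−1)^j C(2,j)·(4−j)!.
Computing: 24 − 12 + 2 = 14.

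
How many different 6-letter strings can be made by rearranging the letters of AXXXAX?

15

The 6 letters of AXXXAX have repeats: A appearing twice and X appearing 4 times.
Dividing 6! = 720 by 4!·2! = 48 for the repeated letters gives 15.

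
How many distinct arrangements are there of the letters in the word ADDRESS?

The 7 letters of ADDRESS have repeats: D appearing twice and S appearing twice.
The number of distinct arrangements is 7!/(2!·2!) = 5040/4 = 1260.

1260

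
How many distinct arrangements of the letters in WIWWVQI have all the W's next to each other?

60

Treat the 3 copies of W as a single block. The multiset to arrange is then {WWW, I, I, Q, V}, 5 items in all.
That gives (5)!/(2!) = 60 arrangements.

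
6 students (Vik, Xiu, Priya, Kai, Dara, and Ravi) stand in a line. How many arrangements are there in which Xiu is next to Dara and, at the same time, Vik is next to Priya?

Treat {Xiu,Dara} as one block (2 orders) and {Vik,Priya} as another (2 orders).
That leaves 4 units to arrange: 2 × 2 × 4! = 4 × 24 = 96.

96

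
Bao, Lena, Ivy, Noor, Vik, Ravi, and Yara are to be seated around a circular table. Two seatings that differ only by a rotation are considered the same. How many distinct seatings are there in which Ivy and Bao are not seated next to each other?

480

All circular seatings of 7 people number (6)! = 720.
Those with Ivy next to Bao: fuse the pair into one unit and seat 6 units around a circle — 2·(5)! = 240.
Subtracting, 720 − 240 = 480.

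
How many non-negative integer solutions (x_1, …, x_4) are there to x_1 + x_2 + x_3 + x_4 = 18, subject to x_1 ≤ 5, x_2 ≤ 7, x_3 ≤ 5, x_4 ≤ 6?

By stars and bars, unrestricted non-negative solutions to x_1+…+x_4 = 18 number C(18+3,3) = 1330.
Subtract solutions that violate a single cap (substitute x_i' = x_i − (cap_i+1)): x_1 ≥ 6 gives C(15,3) = 455; x_2 ≥ 8 gives C(13,3) = 286; x_3 ≥ 6 gives C(15,3) = 455; x_4 ≥ 7 gives C(14,3) = 364. Together 1560.
Add back pairs where two caps are both exceeded: 35 + 84 + 56 + 35 + 20 + 56 = 286.
By inclusion–exclusion the count is 1330 − 1560 + 286 = 56.

56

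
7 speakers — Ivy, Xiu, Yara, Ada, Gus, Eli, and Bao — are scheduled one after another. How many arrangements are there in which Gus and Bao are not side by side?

3600

There are 7! = 5040 arrangements in all. If Gus and Bao are adjacent, merging them into one block gives 2·(6)! = 1440 arrangements.
So 5040 − 1440 = 3600 arrangements keep them apart.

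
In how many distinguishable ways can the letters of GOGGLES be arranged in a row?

Letter multiplicities in GOGGLES: E×1, G×3, L×1, O×1, S×1.
So there are 7! / (3!) = 840 distinguishable arrangements.

840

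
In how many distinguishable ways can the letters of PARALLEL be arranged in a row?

3360

Letter multiplicities in PARALLEL: A×2, E×1, L×3, P×1, R×1.
The number of distinct arrangements is 8!/(3!·2!) = 40320/12 = 3360.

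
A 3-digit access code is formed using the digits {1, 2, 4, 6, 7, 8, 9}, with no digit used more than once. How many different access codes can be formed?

This is a permutation of 3 out of 7: P(7,3) = 7!/4!.
7 × 6 × 5 = 210.

210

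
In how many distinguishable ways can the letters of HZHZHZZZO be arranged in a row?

The 9 letters of HZHZHZZZO have repeats: H appearing 3 times and Z appearing 5 times.
The number of distinct arrangements is 9!/(5!·3!) = 362880/720 = 504.

504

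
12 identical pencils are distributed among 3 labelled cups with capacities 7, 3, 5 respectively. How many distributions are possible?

10

By stars and bars, unrestricted non-negative solutions to x_1+…+x_3 = 12 number C(12+2,2) = 91.
Subtract solutions that violate a single cap (substitute x_i' = x_i − (cap_i+1)): x_1 ≥ 8 gives C(6,2) = 15; x_2 ≥ 4 gives C(10,2) = 45; x_3 ≥ 6 gives C(8,2) = 28. Together 88.
Add back pairs where two caps are both exceeded: 1 + 0 + 6 = 7.
By inclusion–exclusion the count is 91 − 88 + 7 = 10.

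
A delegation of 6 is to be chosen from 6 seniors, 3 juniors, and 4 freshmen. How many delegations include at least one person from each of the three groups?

Unrestricted: C(13,6) = 1716 ways to pick any 6 of the 13.
Subtract selections that omit an entire group: no seniors → C(7,6) = 7; no juniors → C(10,6) = 210; no freshmen → C(9,6) = 84.
Add back selections omitting two groups (i.e. drawn from a single group): C(6,6) + C(3,6) + C(4,6) = 1.
By inclusion–exclusion: 1716 − 301 + 1 = 1416.

1416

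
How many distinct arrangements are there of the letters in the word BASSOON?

1260

BASSOON has 7 letters with O appearing twice and S appearing twice.
Dividing 7! = 5040 by 2!·2! = 4 for the repeated letters gives 1260.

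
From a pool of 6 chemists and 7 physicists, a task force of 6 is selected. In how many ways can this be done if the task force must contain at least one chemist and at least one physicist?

With no constraint there are C(13,6) = 1716 possible selections.
Selections missing a whole group: no chemists → C(7,6) = 7; no physicists → C(6,6) = 1.
Both groups omitted at once is impossible, so 1716 − 8 = 1708.

1708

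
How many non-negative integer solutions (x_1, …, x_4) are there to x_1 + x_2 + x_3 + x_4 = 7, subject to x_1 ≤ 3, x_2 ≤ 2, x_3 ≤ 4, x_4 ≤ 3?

37

Ignoring the caps, the number of non-negative solutions to x_1+…+x_4 = 7 is C(10,3) = 120.
Subtract solutions that violate a single cap (substitute x_i' = x_i − (cap_i+1)): x_1 ≥ 4 gives C(6,3) = 20; x_2 ≥ 3 gives C(7,3) = 35; x_3 ≥ 5 gives C(5,3) = 10; x_4 ≥ 4 gives C(6,3) = 20. Together 85.
Add back pairs where two caps are both exceeded: 1 + 0 + 0 + 0 + 1 + 0 = 2.
By inclusion–exclusion the count is 120 − 85 + 2 = 37.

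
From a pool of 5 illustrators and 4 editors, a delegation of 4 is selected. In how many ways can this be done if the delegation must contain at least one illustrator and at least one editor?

Total 4-person selections from all 9: C(9,4) = 126.
Selections missing a whole group: no illustrators → C(4,4) = 1; no editors → C(5,4) = 5.
Both groups omitted at once is impossible, so 126 − 6 = 120.

120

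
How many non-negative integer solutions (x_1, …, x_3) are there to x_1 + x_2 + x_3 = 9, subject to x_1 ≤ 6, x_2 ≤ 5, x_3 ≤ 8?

38

Without the upper bounds there are C(11,2) = 55 ways to split 9 among 3 variables.
Subtract solutions that violate a single cap (substitute x_i' = x_i − (cap_i+1)): x_1 ≥ 7 gives C(4,2) = 6; x_2 ≥ 6 gives C(5,2) = 10; x_3 ≥ 9 gives C(2,2) = 1. Together 17.
No two caps can be exceeded simultaneously, so the pair terms are all 0.
By inclusion–exclusion the count is 55 − 17 + 0 = 38.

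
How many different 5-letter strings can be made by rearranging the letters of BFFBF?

Letter multiplicities in BFFBF: B×2, F×3.
The number of distinct arrangements is 5!/(3!·2!) = 120/12 = 10.

10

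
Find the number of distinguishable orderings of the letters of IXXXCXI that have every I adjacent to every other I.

30

Treat the 2 copies of I as a single block. The multiset to arrange is then {II, C, X, X, X, X}, 6 items in all.
That gives (6)!/(4!) = 30 arrangements.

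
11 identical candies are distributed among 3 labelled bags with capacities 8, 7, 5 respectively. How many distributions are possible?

Without the upper bounds there are C(13,2) = 78 ways to split 11 among 3 bags.
Subtract solutions that violate a single cap (substitute x_i' = x_i − (cap_i+1)): x_1 ≥ 9 gives C(4,2) = 6; x_2 ≥ 8 gives C(5,2) = 10; x_3 ≥ 6 gives C(7,2) = 21. Together 37.
No two caps can be exceeded simultaneously, so the pair terms are all 0.
By inclusion–exclusion the count is 78 − 37 + 0 = 41.

41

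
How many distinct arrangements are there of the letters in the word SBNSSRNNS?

2520

SBNSSRNNS has 9 letters with N appearing 3 times and S appearing 4 times.
Dividing 9! = 362880 by 4!·3! = 144 for the repeated letters gives 2520.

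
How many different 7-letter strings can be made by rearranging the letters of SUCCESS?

The 7 letters of SUCCESS have repeats: C appearing twice and S appearing 3 times.
Dividing 7! = 5040 by 3!·2! = 12 for the repeated letters gives 420.

420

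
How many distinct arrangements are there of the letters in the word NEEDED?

60

Letter multiplicities in NEEDED: D×2, E×3, N×1.
Dividing 6! = 720 by 3!·2! = 12 for the repeated letters gives 60.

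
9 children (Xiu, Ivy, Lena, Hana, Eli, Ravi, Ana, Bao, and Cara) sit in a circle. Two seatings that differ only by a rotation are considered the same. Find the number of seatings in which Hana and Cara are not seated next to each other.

All circular seatings of 9 people number (8)! = 40320.
Seatings with Hana beside Cara: treat them as a block with 2 internal orders, giving 2 × (7)! = 10080.
Subtracting, 40320 − 10080 = 30240.

30240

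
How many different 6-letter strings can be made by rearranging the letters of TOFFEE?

TOFFEE has 6 letters with E appearing twice and F appearing twice.
Dividing 6! = 720 by 2!·2! = 4 for the repeated letters gives 180.

180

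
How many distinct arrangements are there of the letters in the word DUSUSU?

60

DUSUSU has 6 letters with S appearing twice and U appearing 3 times.
Dividing 6! = 720 by 3!·2! = 12 for the repeated letters gives 60.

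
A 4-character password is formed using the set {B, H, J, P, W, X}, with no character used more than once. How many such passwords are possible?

360

With no repetition, fill the 4 characters in order: 6 choices, then 5, down to 3.
That product is 6 × 5 × 4 × 3 = 360.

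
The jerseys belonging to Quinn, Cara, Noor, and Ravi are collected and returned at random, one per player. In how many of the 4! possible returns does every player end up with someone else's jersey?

9

Let Aᵢ be the assignments in which player i gets their old jersey. We want the size of the complement of A₁∪…∪A_4.
By inclusion–exclusion this is Σ_{j=0}^{4} (−1)^j C(4,j)·(4−j)!.
Computing: 24 − 24 + 12 − 4 + 1 = 9.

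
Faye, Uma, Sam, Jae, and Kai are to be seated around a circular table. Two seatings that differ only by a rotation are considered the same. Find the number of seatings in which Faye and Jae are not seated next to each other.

12

Without the restriction there are (4)! = 24 seatings.
Those with Faye next to Jae: fuse the pair into one unit and seat 4 units around a circle — 2·(3)! = 12.
Subtracting, 24 − 12 = 12.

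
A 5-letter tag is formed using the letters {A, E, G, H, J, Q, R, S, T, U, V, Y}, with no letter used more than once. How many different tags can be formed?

95040

With no repetition, fill the 5 letters in order: 12 choices, then 11, down to 8.
12 × 11 × 10 × 9 × 8 = 95040.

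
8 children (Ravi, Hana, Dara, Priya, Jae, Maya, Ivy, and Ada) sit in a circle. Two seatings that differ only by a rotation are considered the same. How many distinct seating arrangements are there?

5040

Around a circle, 8 distinct people have 8!/8 = (7)! = 5040 rotationally distinct seatings.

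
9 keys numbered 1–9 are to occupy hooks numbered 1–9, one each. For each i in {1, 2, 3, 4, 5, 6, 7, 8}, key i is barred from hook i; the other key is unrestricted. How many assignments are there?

Let Aᵢ (for 1 ≤ i ≤ 8) be the placements that put key i in its forbidden hook. Any j of these fix j positions, leaving (9−j)! ways to fill the rest, and there are C(8,j) ways to pick which j.
By inclusion–exclusion, the number of valid placements is Σ_{j=0}^{8} (−1)^j C(8,j)·(9−j)!.
Computing: 362880 − 322560 + 141120 − 40320 + 8400 − 1344 + 168 − 16 + 1 = 148329.

148329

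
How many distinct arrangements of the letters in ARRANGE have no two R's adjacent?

Total arrangements of ARRANGE: 7!/(2!·2!) = 1260.
If the two R's are adjacent, glue them into one block, leaving 6 items to arrange: (6)!/(2!) = 360 ways.
Hence 1260 − 360 = 900.

900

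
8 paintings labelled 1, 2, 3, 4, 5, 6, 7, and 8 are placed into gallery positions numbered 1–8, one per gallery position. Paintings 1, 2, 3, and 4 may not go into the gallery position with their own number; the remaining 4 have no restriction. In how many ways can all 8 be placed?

Let Aᵢ (for 1 ≤ i ≤ 4) be the placements that put painting i in its forbidden gallery position. Any j of these fix j positions, leaving (8−j)! ways to fill the rest, and there are C(4,j) ways to pick which j.
By inclusion–exclusion, the number of valid placements is Σ_{j=0}^{4} (−1)^j C(4,j)·(8−j)!.
Computing: 40320 − 20160 + 4320 − 480 + 24 = 24024.

24024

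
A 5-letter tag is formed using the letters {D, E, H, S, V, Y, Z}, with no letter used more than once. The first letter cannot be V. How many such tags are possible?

The first letter has 7−1 = 6 choices (anything except V).
The remaining 4 letters are filled from the other 6 symbols without repetition: 6 × 5 × 4 × 3 = 360.
Total: 6 × 360 = 2160.

2160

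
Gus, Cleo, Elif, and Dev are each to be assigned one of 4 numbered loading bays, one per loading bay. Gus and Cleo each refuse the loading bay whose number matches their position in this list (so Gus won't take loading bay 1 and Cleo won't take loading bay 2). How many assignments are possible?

Let Aᵢ (for i ∈ {1, 2}) be the placements that put person i in their forbidden loading bay. Any j of these fix j positions, leaving (4−j)! ways to fill the rest, and there are C(2,j) ways to pick which j.
By inclusion–exclusion, the number of valid placements is Σ_{j=0}^{2} (−1)^j C(2,j)·(4−j)!.
Computing: 24 − 12 + 2 = 14.

14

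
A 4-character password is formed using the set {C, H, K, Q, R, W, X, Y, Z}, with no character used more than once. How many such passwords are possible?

This is a permutation of 4 out of 9: P(9,4) = 9!/5!.
That product is 9 × 8 × 7 × 6 = 3024.

3024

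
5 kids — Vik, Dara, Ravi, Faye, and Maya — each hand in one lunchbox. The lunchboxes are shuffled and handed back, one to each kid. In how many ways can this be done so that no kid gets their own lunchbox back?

Let Aᵢ be the assignments in which kid i gets their own lunchbox. We want the size of the complement of A₁∪…∪A_5.
By inclusion–exclusion this is Σ_{j=0}^{5} (−1)^j C(5,j)·(5−j)!.
Computing: 120 − 120 + 60 − 20 + 5 − 1 = 44.

44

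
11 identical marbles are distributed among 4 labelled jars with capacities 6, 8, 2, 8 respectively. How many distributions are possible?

By stars and bars, unrestricted non-negative solutions to x_1+…+x_4 = 11 number C(11+3,3) = 364.
Subtract solutions that violate a single cap (substitute x_i' = x_i − (cap_i+1)): x_1 ≥ 7 gives C(7,3) = 35; x_2 ≥ 9 gives C(5,3) = 10; x_3 ≥ 3 gives C(11,3) = 165; x_4 ≥ 9 gives C(5,3) = 10. Together 220.
Add back pairs where two caps are both exceeded: 0 + 4 + 0 + 0 + 0 + 0 = 4.
By inclusion–exclusion the count is 364 − 220 + 4 = 148.

148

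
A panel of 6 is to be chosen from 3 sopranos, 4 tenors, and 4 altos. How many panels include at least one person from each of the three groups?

420

Unrestricted: C(11,6) = 462 ways to pick any 6 of the 11.
Selections missing a whole group: no sopranos → C(8,6) = 28; no tenors → C(7,6) = 7; no altos → C(7,6) = 7.
Add back selections omitting two groups (i.e. drawn from a single group): C(3,6) + C(4,6) + C(4,6) = 0.
By inclusion–exclusion: 462 − 42 + 0 = 420.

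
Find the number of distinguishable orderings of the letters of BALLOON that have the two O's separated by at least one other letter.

There are 7!/(2!·2!) = 1260 arrangements of BALLOON in total.
If the two O's are adjacent, glue them into one block, leaving 6 items to arrange: (6)!/(2!) = 360 ways.
Hence 1260 − 360 = 900.

900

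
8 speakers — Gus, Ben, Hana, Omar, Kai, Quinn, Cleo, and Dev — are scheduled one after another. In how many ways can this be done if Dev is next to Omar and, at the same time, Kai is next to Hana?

2880

Treat {Dev,Omar} as one block (2 orders) and {Kai,Hana} as another (2 orders).
That leaves 6 units to arrange: 2 × 2 × 6! = 4 × 720 = 2880.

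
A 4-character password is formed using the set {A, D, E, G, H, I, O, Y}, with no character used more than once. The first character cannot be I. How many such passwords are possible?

1470

The first character has 8−1 = 7 choices (anything except I).
The remaining 3 characters are filled from the other 7 symbols without repetition: 7 × 6 × 5 = 210.
Total: 7 × 210 = 1470.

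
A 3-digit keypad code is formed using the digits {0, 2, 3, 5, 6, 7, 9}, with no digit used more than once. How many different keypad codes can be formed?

Choose and order 3 of the 7 symbols: the first digit has 7 options, the next 6, then 5.
That product is 7 × 6 × 5 = 210.

210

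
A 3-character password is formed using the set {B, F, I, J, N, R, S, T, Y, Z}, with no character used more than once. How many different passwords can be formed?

720

With no repetition, fill the 3 characters in order: 10 choices, then 9, down to 8.
10 × 9 × 8 = 720.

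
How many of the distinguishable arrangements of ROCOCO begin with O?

With the first slot taken by O, it remains to arrange the other 5 letters (RCOCO).
Those 5 letters have C appearing twice and O appearing twice, giving (5)!/(2!·2!) = 30.

30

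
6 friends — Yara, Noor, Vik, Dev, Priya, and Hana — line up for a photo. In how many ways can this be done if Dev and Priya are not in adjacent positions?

480

Of the 6! = 720 arrangements, those with Dev and Priya adjacent number 2 × 5! = 240 (treat the pair as a block with 2 internal orders).
Complementary counting: 720 − 240 = 480.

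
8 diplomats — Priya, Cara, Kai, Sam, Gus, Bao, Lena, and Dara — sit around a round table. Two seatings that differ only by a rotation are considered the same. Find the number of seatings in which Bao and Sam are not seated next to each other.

All circular seatings of 8 people number (7)! = 5040.
Those with Bao next to Sam: fuse the pair into one unit and seat 7 units around a circle — 2·(6)! = 1440.
Subtracting, 5040 − 1440 = 3600.

3600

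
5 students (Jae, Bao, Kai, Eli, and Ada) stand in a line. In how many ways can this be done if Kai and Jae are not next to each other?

72

Of the 5! = 120 arrangements, those with Kai and Jae adjacent number 2 × 4! = 48 (treat the pair as a block with 2 internal orders).
So 120 − 48 = 72 arrangements keep them apart.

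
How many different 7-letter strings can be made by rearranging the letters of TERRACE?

1260

Letter multiplicities in TERRACE: A×1, C×1, E×2, R×2, T×1.
So there are 7! / (2!·2!) = 1260 distinguishable arrangements.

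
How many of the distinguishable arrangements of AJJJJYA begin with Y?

15

Fix Y in the first position and arrange the remaining 6 letters.
Those 6 letters have A appearing twice and J appearing 4 times, giving (6)!/(4!·2!) = 15.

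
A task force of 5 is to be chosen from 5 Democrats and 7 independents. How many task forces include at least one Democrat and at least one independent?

770

Total 5-person selections from all 12: C(12,5) = 792.
Subtract selections that omit an entire group: no Democrats → C(7,5) = 21; no independents → C(5,5) = 1.
Both groups omitted at once is impossible, so 792 − 22 = 770.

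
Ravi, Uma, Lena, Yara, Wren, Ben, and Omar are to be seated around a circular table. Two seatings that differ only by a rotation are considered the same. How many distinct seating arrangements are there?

720

Around a circle, 7 distinct people have 7!/7 = (6)! = 720 rotationally distinct seatings.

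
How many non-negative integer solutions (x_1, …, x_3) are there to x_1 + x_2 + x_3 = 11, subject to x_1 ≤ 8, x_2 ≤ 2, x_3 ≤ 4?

9

Without the upper bounds there are C(13,2) = 78 ways to split 11 among 3 variables.
Subtract solutions that violate a single cap (substitute x_i' = x_i − (cap_i+1)): x_1 ≥ 9 gives C(4,2) = 6; x_2 ≥ 3 gives C(10,2) = 45; x_3 ≥ 5 gives C(8,2) = 28. Together 79.
Add back pairs where two caps are both exceeded: 0 + 0 + 10 = 10.
By inclusion–exclusion the count is 78 − 79 + 10 = 9.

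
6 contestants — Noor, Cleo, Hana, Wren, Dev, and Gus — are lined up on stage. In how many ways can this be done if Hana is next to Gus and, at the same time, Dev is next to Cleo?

96

Treat {Hana,Gus} as one block (2 orders) and {Dev,Cleo} as another (2 orders).
That leaves 4 units to arrange: 2 × 2 × 4! = 4 × 24 = 96.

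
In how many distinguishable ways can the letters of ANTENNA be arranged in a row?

The 7 letters of ANTENNA have repeats: A appearing twice and N appearing 3 times.
Dividing 7! = 5040 by 3!·2! = 12 for the repeated letters gives 420.

420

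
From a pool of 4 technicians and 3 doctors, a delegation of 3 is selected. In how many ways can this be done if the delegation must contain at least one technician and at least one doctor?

30

Unrestricted: C(7,3) = 35 ways to pick any 3 of the 7.
Selections missing a whole group: no technicians → C(3,3) = 1; no doctors → C(4,3) = 4.
Both groups omitted at once is impossible, so 35 − 5 = 30.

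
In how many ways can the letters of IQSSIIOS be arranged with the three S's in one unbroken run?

120

Treat the 3 copies of S as a single block. The multiset to arrange is then {SSS, I, I, I, O, Q}, 6 items in all.
That gives (6)!/(3!) = 120 arrangements.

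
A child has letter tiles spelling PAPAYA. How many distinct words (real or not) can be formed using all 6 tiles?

60

PAPAYA has 6 letters with A appearing 3 times and P appearing twice.
The number of distinct arrangements is 6!/(3!·2!) = 720/12 = 60.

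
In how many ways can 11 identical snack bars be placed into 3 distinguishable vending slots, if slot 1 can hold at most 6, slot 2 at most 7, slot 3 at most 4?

25

By stars and bars, unrestricted non-negative solutions to x_1+…+x_3 = 11 number C(11+2,2) = 78.
Subtract solutions that violate a single cap (substitute x_i' = x_i − (cap_i+1)): x_1 ≥ 7 gives C(6,2) = 15; x_2 ≥ 8 gives C(5,2) = 10; x_3 ≥ 5 gives C(8,2) = 28. Together 53.
No two caps can be exceeded simultaneously, so the pair terms are all 0.
By inclusion–exclusion the count is 78 − 53 + 0 = 25.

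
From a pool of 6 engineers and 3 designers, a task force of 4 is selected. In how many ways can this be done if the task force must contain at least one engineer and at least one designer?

Total 4-person selections from all 9: C(9,4) = 126.
Subtract selections that omit an entire group: no engineers → C(3,4) = 0; no designers → C(6,4) = 15.
Both groups omitted at once is impossible, so 126 − 15 = 111.

111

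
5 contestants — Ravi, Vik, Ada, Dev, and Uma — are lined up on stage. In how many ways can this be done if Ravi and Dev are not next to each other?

72

There are 5! = 120 arrangements in all. If Ravi and Dev are adjacent, merging them into one block gives 2·(4)! = 48 arrangements.
Complementary counting: 120 − 48 = 72.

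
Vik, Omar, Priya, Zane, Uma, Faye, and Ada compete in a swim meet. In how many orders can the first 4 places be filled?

840

There are 7 choices for 1st place, 6 for 2nd, and so on down to 4 for position 4.
That gives 7 × 6 × 5 × 4 = 840.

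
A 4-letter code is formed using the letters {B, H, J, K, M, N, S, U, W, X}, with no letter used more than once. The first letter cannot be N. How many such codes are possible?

4536

The first letter has 10−1 = 9 choices (anything except N).
The remaining 3 letters are filled from the other 9 symbols without repetition: 9 × 8 × 7 = 504.
Total: 9 × 504 = 4536.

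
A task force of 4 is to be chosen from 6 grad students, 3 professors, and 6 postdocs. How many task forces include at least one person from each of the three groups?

Unrestricted: C(15,4) = 1365 ways to pick any 4 of the 15.
Selections missing a whole group: no grad students → C(9,4) = 126; no professors → C(12,4) = 495; no postdocs → C(9,4) = 126.
Add back selections omitting two groups (i.e. drawn from a single group): C(6,4) + C(3,4) + C(6,4) = 30.
By inclusion–exclusion: 1365 − 747 + 30 = 648.

648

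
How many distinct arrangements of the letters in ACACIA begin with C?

20

With the first slot taken by C, it remains to arrange the other 5 letters (AACIA).
Those 5 letters have A appearing 3 times, giving (5)!/(3!) = 20.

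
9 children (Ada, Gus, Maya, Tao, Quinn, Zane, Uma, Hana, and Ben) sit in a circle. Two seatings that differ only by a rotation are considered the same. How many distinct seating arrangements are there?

40320

Around a circle, 9 distinct people have 9!/9 = (8)! = 40320 rotationally distinct seatings.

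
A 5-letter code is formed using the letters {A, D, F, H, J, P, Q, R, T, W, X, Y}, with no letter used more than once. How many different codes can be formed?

With no repetition, fill the 5 letters in order: 12 choices, then 11, down to 8.
12 × 11 × 10 × 9 × 8 = 95040.

95040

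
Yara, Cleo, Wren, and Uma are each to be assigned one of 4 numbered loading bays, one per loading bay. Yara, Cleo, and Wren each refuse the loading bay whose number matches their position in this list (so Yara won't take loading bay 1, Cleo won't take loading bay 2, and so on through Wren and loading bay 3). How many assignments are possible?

11

Let Aᵢ (for i ∈ {1, 2, 3}) be the placements that put person i in their forbidden loading bay. Any j of these fix j positions, leaving (4−j)! ways to fill the rest, and there are C(3,j) ways to pick which j.
By inclusion–exclusion, the number of valid placements is Σ_{j=0}^{3} (−1)^j C(3,j)·(4−j)!.
Computing: 24 − 18 + 6 − 1 = 11.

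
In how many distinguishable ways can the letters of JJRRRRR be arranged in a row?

21

Letter multiplicities in JJRRRRR: J×2, R×5.
So there are 7! / (5!·2!) = 21 distinguishable arrangements.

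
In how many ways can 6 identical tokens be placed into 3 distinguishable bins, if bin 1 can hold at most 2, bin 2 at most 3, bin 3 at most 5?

Ignoring the caps, the number of non-negative solutions to x_1+…+x_3 = 6 is C(8,2) = 28.
Subtract solutions that violate a single cap (substitute x_i' = x_i − (cap_i+1)): x_1 ≥ 3 gives C(5,2) = 10; x_2 ≥ 4 gives C(4,2) = 6; x_3 ≥ 6 gives C(2,2) = 1. Together 17.
No two caps can be exceeded simultaneously, so the pair terms are all 0.
By inclusion–exclusion the count is 28 − 17 + 0 = 11.

11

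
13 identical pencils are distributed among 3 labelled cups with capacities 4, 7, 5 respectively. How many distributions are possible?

By stars and bars, unrestricted non-negative solutions to x_1+…+x_3 = 13 number C(13+2,2) = 105.
Subtract solutions that violate a single cap (substitute x_i' = x_i − (cap_i+1)): x_1 ≥ 5 gives C(10,2) = 45; x_2 ≥ 8 gives C(7,2) = 21; x_3 ≥ 6 gives C(9,2) = 36. Together 102.
Add back pairs where two caps are both exceeded: 1 + 6 + 0 = 7.
By inclusion–exclusion the count is 105 − 102 + 7 = 10.

10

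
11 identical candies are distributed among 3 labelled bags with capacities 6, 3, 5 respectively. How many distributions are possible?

Without the upper bounds there are C(13,2) = 78 ways to split 11 among 3 bags.
Subtract solutions that violate a single cap (substitute x_i' = x_i − (cap_i+1)): x_1 ≥ 7 gives C(6,2) = 15; x_2 ≥ 4 gives C(9,2) = 36; x_3 ≥ 6 gives C(7,2) = 21. Together 72.
Add back pairs where two caps are both exceeded: 1 + 0 + 3 = 4.
By inclusion–exclusion the count is 78 − 72 + 4 = 10.

10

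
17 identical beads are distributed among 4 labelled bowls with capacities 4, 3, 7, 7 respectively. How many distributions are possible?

34

Ignoring the caps, the number of non-negative solutions to x_1+…+x_4 = 17 is C(20,3) = 1140.
Subtract solutions that violate a single cap (substitute x_i' = x_i − (cap_i+1)): x_1 ≥ 5 gives C(15,3) = 455; x_2 ≥ 4 gives C(16,3) = 560; x_3 ≥ 8 gives C(12,3) = 220; x_4 ≥ 8 gives C(12,3) = 220. Together 1455.
Add back pairs where two caps are both exceeded: 165 + 35 + 35 + 56 + 56 + 4 = 351.
Subtract triples: 1 + 1 + 0 + 0 = 2.
By inclusion–exclusion the count is 1140 − 1455 + 351 − 2 = 34.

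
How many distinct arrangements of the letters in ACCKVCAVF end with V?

Fix V in the last position and arrange the remaining 8 letters.
Those 8 letters have A appearing twice and C appearing 3 times, giving (8)!/(3!·2!) = 3360.

3360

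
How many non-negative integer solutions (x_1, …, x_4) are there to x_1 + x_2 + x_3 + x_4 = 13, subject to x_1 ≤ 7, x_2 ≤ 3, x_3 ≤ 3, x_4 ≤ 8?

95

By stars and bars, unrestricted non-negative solutions to x_1+…+x_4 = 13 number C(13+3,3) = 560.
Subtract solutions that violate a single cap (substitute x_i' = x_i − (cap_i+1)): x_1 ≥ 8 gives C(8,3) = 56; x_2 ≥ 4 gives C(12,3) = 220; x_3 ≥ 4 gives C(12,3) = 220; x_4 ≥ 9 gives C(7,3) = 35. Together 531.
Add back pairs where two caps are both exceeded: 4 + 4 + 0 + 56 + 1 + 1 = 66.
By inclusion–exclusion the count is 560 − 531 + 66 = 95.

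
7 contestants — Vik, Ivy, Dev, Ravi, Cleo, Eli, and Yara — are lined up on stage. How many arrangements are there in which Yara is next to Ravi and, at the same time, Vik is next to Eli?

480

Treat {Yara,Ravi} as one block (2 orders) and {Vik,Eli} as another (2 orders).
That leaves 5 units to arrange: 2 × 2 × 5! = 4 × 120 = 480.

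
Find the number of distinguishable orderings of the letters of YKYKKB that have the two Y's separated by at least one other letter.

40

There are 6!/(3!·2!) = 60 arrangements of YKYKKB in total.
If the two Y's are adjacent, glue them into one block, leaving 5 items to arrange: (5)!/(3!) = 20 ways.
Hence 60 − 20 = 40.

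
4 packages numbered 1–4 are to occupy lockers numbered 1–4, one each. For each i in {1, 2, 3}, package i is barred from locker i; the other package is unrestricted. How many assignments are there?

11

Let Aᵢ (for i ∈ {1, 2, 3}) be the placements that put package i in its forbidden locker. Any j of these fix j positions, leaving (4−j)! ways to fill the rest, and there are C(3,j) ways to pick which j.
By inclusion–exclusion, the number of valid placements is Σ_{j=0}^{3} (−1)^j C(3,j)·(4−j)!.
Computing: 24 − 18 + 6 − 1 = 11.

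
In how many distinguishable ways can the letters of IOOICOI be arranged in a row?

Letter multiplicities in IOOICOI: C×1, I×3, O×3.
So there are 7! / (3!·3!) = 140 distinguishable arrangements.

140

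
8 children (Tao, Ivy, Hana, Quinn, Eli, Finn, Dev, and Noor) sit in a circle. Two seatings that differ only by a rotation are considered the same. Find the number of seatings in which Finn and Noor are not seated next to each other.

Without the restriction there are (7)! = 5040 seatings.
Those with Finn next to Noor: fuse the pair into one unit and seat 7 units around a circle — 2·(6)! = 1440.
Subtracting, 5040 − 1440 = 3600.

3600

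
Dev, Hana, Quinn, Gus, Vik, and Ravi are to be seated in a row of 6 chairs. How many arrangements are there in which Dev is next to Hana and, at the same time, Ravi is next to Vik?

96

Treat {Dev,Hana} as one block (2 orders) and {Ravi,Vik} as another (2 orders).
That leaves 4 units to arrange: 2 × 2 × 4! = 4 × 24 = 96.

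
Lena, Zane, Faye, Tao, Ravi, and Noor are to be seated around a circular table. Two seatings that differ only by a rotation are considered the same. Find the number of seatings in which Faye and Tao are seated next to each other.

Glue Faye and Tao into a block (2 internal orders). Seating 5 units around a circle gives (4)! arrangements.
So 2 × (4)! = 2 × 24 = 48.

48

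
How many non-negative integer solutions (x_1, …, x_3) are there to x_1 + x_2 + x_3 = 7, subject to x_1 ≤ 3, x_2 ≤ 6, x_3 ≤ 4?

19

Without the upper bounds there are C(9,2) = 36 ways to split 7 among 3 variables.
Subtract solutions that violate a single cap (substitute x_i' = x_i − (cap_i+1)): x_1 ≥ 4 gives C(5,2) = 10; x_2 ≥ 7 gives C(2,2) = 1; x_3 ≥ 5 gives C(4,2) = 6. Together 17.
No two caps can be exceeded simultaneously, so the pair terms are all 0.
By inclusion–exclusion the count is 36 − 17 + 0 = 19.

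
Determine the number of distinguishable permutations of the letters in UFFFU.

10

The 5 letters of UFFFU have repeats: F appearing 3 times and U appearing twice.
So there are 5! / (3!·2!) = 10 distinguishable arrangements.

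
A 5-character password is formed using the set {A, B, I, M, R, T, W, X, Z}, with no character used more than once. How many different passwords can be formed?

15120

With no repetition, fill the 5 characters in order: 9 choices, then 8, down to 5.
9 × 8 × 7 × 6 × 5 = 15120.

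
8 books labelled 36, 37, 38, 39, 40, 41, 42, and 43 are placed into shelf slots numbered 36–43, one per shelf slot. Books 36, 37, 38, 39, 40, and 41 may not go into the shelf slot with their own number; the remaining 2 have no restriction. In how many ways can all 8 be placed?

18806

Let Aᵢ (for 36 ≤ i ≤ 41) be the placements that put book i in its forbidden shelf slot. Any j of these fix j positions, leaving (8−j)! ways to fill the rest, and there are C(6,j) ways to pick which j.
By inclusion–exclusion, the number of valid placements is Σ_{j=0}^{6} (−1)^j C(6,j)·(8−j)!.
Computing: 40320 − 30240 + 10800 − 2400 + 360 − 36 + 2 = 18806.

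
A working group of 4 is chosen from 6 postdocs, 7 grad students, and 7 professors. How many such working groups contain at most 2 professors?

Split by how many professors are chosen (0 through 2).
Sum: C(7,0)·C(13,4) + C(7,1)·C(13,3) + C(7,2)·C(13,2) = 715 + 2002 + 1638 = 4355.

4355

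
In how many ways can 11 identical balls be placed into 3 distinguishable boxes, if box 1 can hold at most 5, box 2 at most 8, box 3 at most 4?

24

By stars and bars, unrestricted non-negative solutions to x_1+…+x_3 = 11 number C(11+2,2) = 78.
Subtract solutions that violate a single cap (substitute x_i' = x_i − (cap_i+1)): x_1 ≥ 6 gives C(7,2) = 21; x_2 ≥ 9 gives C(4,2) = 6; x_3 ≥ 5 gives C(8,2) = 28. Together 55.
Add back pairs where two caps are both exceeded: 0 + 1 + 0 = 1.
By inclusion–exclusion the count is 78 − 55 + 1 = 24.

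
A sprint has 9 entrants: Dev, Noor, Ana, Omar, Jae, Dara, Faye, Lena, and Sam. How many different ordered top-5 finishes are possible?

There are 9 choices for 1st place, 8 for 2nd, and so on down to 5 for position 5.
That gives 9 × 8 × 7 × 6 × 5 = 15120.

15120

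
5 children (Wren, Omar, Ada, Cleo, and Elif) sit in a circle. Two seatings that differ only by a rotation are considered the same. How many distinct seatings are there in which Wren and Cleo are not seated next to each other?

12

Without the restriction there are (4)! = 24 seatings.
Those with Wren next to Cleo: fuse the pair into one unit and seat 4 units around a circle — 2·(3)! = 12.
Subtracting, 24 − 12 = 12.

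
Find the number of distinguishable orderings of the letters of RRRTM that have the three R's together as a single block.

Treat the 3 copies of R as a single block. The multiset to arrange is then {RRR, M, T}, 3 items in all.
All 3 items are distinct, so there are (3)! = 6 arrangements.

6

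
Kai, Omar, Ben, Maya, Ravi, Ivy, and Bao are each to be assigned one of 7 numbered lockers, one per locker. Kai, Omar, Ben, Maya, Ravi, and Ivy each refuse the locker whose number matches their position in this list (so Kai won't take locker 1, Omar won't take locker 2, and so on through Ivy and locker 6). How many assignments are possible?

Let Aᵢ (for 1 ≤ i ≤ 6) be the placements that put person i in their forbidden locker. Any j of these fix j positions, leaving (7−j)! ways to fill the rest, and there are C(6,j) ways to pick which j.
By inclusion–exclusion, the number of valid placements is Σ_{j=0}^{6} (−1)^j C(6,j)·(7−j)!.
Computing: 5040 − 4320 + 1800 − 480 + 90 − 12 + 1 = 2119.

2119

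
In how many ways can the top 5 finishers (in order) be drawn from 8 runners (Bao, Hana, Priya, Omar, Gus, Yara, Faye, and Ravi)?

There are 8 choices for 1st place, 7 for 2nd, and so on down to 4 for position 5.
That gives 8 × 7 × 6 × 5 × 4 = 6720.

6720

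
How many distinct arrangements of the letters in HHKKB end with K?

Fix K in the last position and arrange the remaining 4 letters.
Those 4 letters have H appearing twice, giving (4)!/(2!) = 12.

12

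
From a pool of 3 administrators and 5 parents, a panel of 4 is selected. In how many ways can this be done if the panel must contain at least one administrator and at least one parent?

65

Unrestricted: C(8,4) = 70 ways to pick any 4 of the 8.
Selections missing a whole group: no administrators → C(5,4) = 5; no parents → C(3,4) = 0.
Both groups omitted at once is impossible, so 70 − 5 = 65.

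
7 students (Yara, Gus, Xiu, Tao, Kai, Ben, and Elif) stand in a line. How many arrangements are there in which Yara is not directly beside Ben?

Of the 7! = 5040 arrangements, those with Yara and Ben adjacent number 2 × 6! = 1440 (treat the pair as a block with 2 internal orders).
So 5040 − 1440 = 3600 arrangements keep them apart.

3600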